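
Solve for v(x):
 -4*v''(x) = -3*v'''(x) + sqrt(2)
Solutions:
 v(x) = C1 + C2*x + C3*exp(4*x/3) - sqrt(2)*x^2/8


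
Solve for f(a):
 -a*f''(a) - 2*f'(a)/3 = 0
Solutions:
 f(a) = C1 + C2*a^(1/3)


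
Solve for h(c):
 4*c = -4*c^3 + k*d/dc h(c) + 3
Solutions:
 h(c) = C1 + c^4/k + 2*c^2/k - 3*c/k


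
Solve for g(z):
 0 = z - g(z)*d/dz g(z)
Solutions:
 g(z) = -sqrt(C1 + z^2)
 g(z) = sqrt(C1 + z^2)


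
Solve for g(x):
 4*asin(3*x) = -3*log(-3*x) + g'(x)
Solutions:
 g(x) = C1 + 3*x*log(-x) + 4*x*asin(3*x) - 3*x + 3*x*log(3) + 4*sqrt(1 - 9*x^2)/3


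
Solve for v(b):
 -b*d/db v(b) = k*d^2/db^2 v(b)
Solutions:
 v(b) = C1 + C2*sqrt(k)*erf(sqrt(2)*b*sqrt(1/k)/2)


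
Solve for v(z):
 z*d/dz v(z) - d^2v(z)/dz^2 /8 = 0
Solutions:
 v(z) = C1 + C2*erfi(2*z)


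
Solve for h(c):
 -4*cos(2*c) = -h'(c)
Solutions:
 h(c) = C1 + 2*sin(2*c)


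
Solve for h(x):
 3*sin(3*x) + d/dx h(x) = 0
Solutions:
 h(x) = C1 + cos(3*x)


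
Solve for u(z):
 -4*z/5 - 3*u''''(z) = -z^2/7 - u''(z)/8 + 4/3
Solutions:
 u(z) = C1 + C2*z + C3*exp(-sqrt(6)*z/12) + C4*exp(sqrt(6)*z/12) - 2*z^4/21 + 16*z^3/15 - 464*z^2/21


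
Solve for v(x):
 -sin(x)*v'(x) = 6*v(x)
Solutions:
 v(x) = C1*(cos(x)^3 + 3*cos(x)^2 + 3*cos(x) + 1)/(cos(x)^3 - 3*cos(x)^2 + 3*cos(x) - 1)


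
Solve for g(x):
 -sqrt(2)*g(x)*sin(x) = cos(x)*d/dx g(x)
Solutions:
 g(x) = C1*cos(x)^(sqrt(2))


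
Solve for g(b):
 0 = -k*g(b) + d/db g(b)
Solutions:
 g(b) = C1*exp(b*k)


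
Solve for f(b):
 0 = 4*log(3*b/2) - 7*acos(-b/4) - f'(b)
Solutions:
 f(b) = C1 + 4*b*log(b) - 7*b*acos(-b/4) - 4*b - 4*b*log(2) + 4*b*log(3) - 7*sqrt(16 - b^2)


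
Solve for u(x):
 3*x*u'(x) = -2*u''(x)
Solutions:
 u(x) = C1 + C2*erf(sqrt(3)*x/2)


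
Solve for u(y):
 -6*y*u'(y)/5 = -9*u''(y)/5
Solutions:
 u(y) = C1 + C2*erfi(sqrt(3)*y/3)


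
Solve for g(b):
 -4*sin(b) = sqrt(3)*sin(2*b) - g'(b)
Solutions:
 g(b) = C1 + sqrt(3)*sin(b)^2 - 4*cos(b)


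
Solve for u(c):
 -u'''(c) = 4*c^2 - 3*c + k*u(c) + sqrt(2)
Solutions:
 u(c) = C1*exp(c*(-k)^(1/3)) + C2*exp(c*(-k)^(1/3)*(-1 + sqrt(3)*I)/2) + C3*exp(-c*(-k)^(1/3)*(1 + sqrt(3)*I)/2) - 4*c^2/k + 3*c/k - sqrt(2)/k


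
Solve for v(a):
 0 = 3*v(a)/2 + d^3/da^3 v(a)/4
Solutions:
 v(a) = C3*exp(-6^(1/3)*a) + (C1*sin(2^(1/3)*3^(5/6)*a/2) + C2*cos(2^(1/3)*3^(5/6)*a/2))*exp(6^(1/3)*a/2)


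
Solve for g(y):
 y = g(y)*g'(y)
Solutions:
 g(y) = -sqrt(C1 + y^2)
 g(y) = sqrt(C1 + y^2)


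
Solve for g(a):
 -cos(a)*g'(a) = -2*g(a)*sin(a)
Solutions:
 g(a) = C1/cos(a)^2


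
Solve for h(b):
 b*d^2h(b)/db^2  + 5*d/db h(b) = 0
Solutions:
 h(b) = C1 + C2/b^4


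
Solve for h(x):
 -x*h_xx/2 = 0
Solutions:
 h(x) = C1 + C2*x


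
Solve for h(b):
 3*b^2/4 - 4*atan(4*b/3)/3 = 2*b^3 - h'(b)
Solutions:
 h(b) = C1 + b^4/2 - b^3/4 + 4*b*atan(4*b/3)/3 - log(16*b^2 + 9)/2


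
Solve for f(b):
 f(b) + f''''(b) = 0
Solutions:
 f(b) = (C1*sin(sqrt(2)*b/2) + C2*cos(sqrt(2)*b/2))*exp(-sqrt(2)*b/2) + (C3*sin(sqrt(2)*b/2) + C4*cos(sqrt(2)*b/2))*exp(sqrt(2)*b/2)


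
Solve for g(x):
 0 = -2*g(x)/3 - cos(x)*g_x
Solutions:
 g(x) = C1*(sin(x) - 1)^(1/3)/(sin(x) + 1)^(1/3)


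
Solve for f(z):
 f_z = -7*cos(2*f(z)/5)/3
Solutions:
 7*z/3 - 5*log(sin(2*f(z)/5) - 1)/4 + 5*log(sin(2*f(z)/5) + 1)/4 = C1


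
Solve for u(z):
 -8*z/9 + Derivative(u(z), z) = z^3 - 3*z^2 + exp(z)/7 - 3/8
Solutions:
 u(z) = C1 + z^4/4 - z^3 + 4*z^2/9 - 3*z/8 + exp(z)/7


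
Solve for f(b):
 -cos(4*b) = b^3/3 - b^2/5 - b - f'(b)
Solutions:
 f(b) = C1 + b^4/12 - b^3/15 - b^2/2 + sin(4*b)/4


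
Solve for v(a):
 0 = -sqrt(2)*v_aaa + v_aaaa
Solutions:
 v(a) = C1 + C2*a + C3*a^2 + C4*exp(sqrt(2)*a)


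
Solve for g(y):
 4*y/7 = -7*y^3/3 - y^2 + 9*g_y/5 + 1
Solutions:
 g(y) = C1 + 35*y^4/108 + 5*y^3/27 + 10*y^2/63 - 5*y/9


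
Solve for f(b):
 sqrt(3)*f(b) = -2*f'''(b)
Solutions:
 f(b) = C3*exp(-2^(2/3)*3^(1/6)*b/2) + (C1*sin(6^(2/3)*b/4) + C2*cos(6^(2/3)*b/4))*exp(2^(2/3)*3^(1/6)*b/4)


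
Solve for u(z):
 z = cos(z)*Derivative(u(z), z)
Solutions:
 u(z) = C1 + Integral(z/cos(z), z)


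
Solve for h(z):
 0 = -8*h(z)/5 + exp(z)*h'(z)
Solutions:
 h(z) = C1*exp(-8*exp(-z)/5)


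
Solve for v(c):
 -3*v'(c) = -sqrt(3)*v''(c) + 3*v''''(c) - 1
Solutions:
 v(c) = C1 + C2*exp(2^(1/3)*c*(2*sqrt(3)/(sqrt(3)*sqrt(243 - 4*sqrt(3)) + 27)^(1/3) + 2^(1/3)*(sqrt(3)*sqrt(243 - 4*sqrt(3)) + 27)^(1/3))/12)*sin(2^(1/3)*c*(-2^(1/3)*sqrt(3)*(sqrt(3)*sqrt(243 - 4*sqrt(3)) + 27)^(1/3) + 6/(sqrt(3)*sqrt(243 - 4*sqrt(3)) + 27)^(1/3))/12) + C3*exp(2^(1/3)*c*(2*sqrt(3)/(sqrt(3)*sqrt(243 - 4*sqrt(3)) + 27)^(1/3) + 2^(1/3)*(sqrt(3)*sqrt(243 - 4*sqrt(3)) + 27)^(1/3))/12)*cos(2^(1/3)*c*(-2^(1/3)*sqrt(3)*(sqrt(3)*sqrt(243 - 4*sqrt(3)) + 27)^(1/3) + 6/(sqrt(3)*sqrt(243 - 4*sqrt(3)) + 27)^(1/3))/12) + C4*exp(-2^(1/3)*c*(2*sqrt(3)/(sqrt(3)*sqrt(243 - 4*sqrt(3)) + 27)^(1/3) + 2^(1/3)*(sqrt(3)*sqrt(243 - 4*sqrt(3)) + 27)^(1/3))/6) + c/3


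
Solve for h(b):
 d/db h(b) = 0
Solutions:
 h(b) = C1


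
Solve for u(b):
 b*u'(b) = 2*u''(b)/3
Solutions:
 u(b) = C1 + C2*erfi(sqrt(3)*b/2)


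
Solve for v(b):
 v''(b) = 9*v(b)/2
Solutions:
 v(b) = C1*exp(-3*sqrt(2)*b/2) + C2*exp(3*sqrt(2)*b/2)


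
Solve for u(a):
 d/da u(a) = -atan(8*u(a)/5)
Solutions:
 Integral(1/atan(8*_y/5), (_y, u(a))) = C1 - a


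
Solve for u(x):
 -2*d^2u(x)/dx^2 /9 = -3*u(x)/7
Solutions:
 u(x) = C1*exp(-3*sqrt(42)*x/14) + C2*exp(3*sqrt(42)*x/14)


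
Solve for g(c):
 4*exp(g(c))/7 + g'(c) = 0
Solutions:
 g(c) = log(1/(C1 + 4*c)) + log(7)


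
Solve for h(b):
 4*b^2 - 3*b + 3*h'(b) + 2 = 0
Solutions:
 h(b) = C1 - 4*b^3/9 + b^2/2 - 2*b/3


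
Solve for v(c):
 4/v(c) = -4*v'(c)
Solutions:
 v(c) = -sqrt(C1 - 2*c)
 v(c) = sqrt(C1 - 2*c)


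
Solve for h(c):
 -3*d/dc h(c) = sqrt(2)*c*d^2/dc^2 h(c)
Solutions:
 h(c) = C1 + C2*c^(1 - 3*sqrt(2)/2)


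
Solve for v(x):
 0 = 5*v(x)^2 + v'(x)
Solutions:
 v(x) = 1/(C1 + 5*x)


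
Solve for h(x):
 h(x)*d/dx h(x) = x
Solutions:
 h(x) = -sqrt(C1 + x^2)
 h(x) = sqrt(C1 + x^2)


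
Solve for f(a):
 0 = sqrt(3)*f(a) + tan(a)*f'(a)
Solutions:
 f(a) = C1/sin(a)^(sqrt(3))


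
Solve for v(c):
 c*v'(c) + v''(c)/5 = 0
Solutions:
 v(c) = C1 + C2*erf(sqrt(10)*c/2)


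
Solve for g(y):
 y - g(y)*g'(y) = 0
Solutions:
 g(y) = -sqrt(C1 + y^2)
 g(y) = sqrt(C1 + y^2)


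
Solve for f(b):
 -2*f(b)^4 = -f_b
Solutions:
 f(b) = (-1/(C1 + 6*b))^(1/3)
 f(b) = (-1/(C1 + 2*b))^(1/3)*(-3^(2/3) - 3*3^(1/6)*I)/6
 f(b) = (-1/(C1 + 2*b))^(1/3)*(-3^(2/3) + 3*3^(1/6)*I)/6


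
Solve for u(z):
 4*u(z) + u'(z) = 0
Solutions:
 u(z) = C1*exp(-4*z)


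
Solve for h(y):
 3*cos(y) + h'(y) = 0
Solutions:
 h(y) = C1 - 3*sin(y)


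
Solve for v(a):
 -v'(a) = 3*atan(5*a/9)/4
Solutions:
 v(a) = C1 - 3*a*atan(5*a/9)/4 + 27*log(25*a^2 + 81)/40


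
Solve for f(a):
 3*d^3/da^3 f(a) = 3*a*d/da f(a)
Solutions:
 f(a) = C1 + Integral(C2*airyai(a) + C3*airybi(a), a)


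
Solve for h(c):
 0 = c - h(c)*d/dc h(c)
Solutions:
 h(c) = -sqrt(C1 + c^2)
 h(c) = sqrt(C1 + c^2)


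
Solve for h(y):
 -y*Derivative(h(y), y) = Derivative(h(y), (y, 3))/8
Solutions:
 h(y) = C1 + Integral(C2*airyai(-2*y) + C3*airybi(-2*y), y)


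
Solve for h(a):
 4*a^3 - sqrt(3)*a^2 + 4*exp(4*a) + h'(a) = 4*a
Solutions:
 h(a) = C1 - a^4 + sqrt(3)*a^3/3 + 2*a^2 - exp(4*a)


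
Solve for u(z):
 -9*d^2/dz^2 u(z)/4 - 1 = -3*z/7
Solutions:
 u(z) = C1 + C2*z + 2*z^3/63 - 2*z^2/9


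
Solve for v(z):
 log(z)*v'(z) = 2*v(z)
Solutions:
 v(z) = C1*exp(2*li(z))


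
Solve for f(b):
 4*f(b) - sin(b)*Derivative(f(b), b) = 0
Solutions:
 f(b) = C1*(cos(b)^2 - 2*cos(b) + 1)/(cos(b)^2 + 2*cos(b) + 1)


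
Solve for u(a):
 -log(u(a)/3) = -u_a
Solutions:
 Integral(1/(-log(_y) + log(3)), (_y, u(a))) = C1 - a


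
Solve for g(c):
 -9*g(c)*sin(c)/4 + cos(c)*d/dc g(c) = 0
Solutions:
 g(c) = C1/cos(c)^(9/4)


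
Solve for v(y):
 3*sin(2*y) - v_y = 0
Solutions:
 v(y) = C1 - 3*cos(2*y)/2


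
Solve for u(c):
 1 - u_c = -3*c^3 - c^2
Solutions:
 u(c) = C1 + 3*c^4/4 + c^3/3 + c


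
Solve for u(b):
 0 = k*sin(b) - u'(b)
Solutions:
 u(b) = C1 - k*cos(b)


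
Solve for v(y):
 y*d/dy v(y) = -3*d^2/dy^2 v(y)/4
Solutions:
 v(y) = C1 + C2*erf(sqrt(6)*y/3)


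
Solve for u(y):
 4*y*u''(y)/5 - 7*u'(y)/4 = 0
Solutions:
 u(y) = C1 + C2*y^(51/16)


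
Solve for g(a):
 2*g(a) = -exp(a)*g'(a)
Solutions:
 g(a) = C1*exp(2*exp(-a))


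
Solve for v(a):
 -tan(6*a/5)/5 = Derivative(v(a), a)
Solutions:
 v(a) = C1 + log(cos(6*a/5))/6


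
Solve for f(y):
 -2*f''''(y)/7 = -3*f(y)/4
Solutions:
 f(y) = C1*exp(-42^(1/4)*y/2) + C2*exp(42^(1/4)*y/2) + C3*sin(42^(1/4)*y/2) + C4*cos(42^(1/4)*y/2)


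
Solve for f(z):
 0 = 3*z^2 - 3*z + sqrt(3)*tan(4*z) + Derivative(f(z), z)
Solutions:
 f(z) = C1 - z^3 + 3*z^2/2 + sqrt(3)*log(cos(4*z))/4


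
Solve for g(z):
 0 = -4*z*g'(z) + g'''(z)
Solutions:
 g(z) = C1 + Integral(C2*airyai(2^(2/3)*z) + C3*airybi(2^(2/3)*z), z)


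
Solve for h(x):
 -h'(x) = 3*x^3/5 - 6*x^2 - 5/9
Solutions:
 h(x) = C1 - 3*x^4/20 + 2*x^3 + 5*x/9


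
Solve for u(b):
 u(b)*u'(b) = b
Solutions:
 u(b) = -sqrt(C1 + b^2)
 u(b) = sqrt(C1 + b^2)


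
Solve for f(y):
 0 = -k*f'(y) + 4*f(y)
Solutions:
 f(y) = C1*exp(4*y/k)


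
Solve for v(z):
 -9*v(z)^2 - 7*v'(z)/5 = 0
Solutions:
 v(z) = 7/(C1 + 45*z)


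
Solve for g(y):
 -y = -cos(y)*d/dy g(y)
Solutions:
 g(y) = C1 + Integral(y/cos(y), y)


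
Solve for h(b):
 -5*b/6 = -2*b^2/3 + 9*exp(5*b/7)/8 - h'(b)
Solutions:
 h(b) = C1 - 2*b^3/9 + 5*b^2/12 + 63*exp(5*b/7)/40


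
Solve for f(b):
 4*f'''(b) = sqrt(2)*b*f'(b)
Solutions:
 f(b) = C1 + Integral(C2*airyai(sqrt(2)*b/2) + C3*airybi(sqrt(2)*b/2), b)


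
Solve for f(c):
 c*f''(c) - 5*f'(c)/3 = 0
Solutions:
 f(c) = C1 + C2*c^(8/3)


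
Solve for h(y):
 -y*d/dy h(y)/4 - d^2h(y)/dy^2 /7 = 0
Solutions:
 h(y) = C1 + C2*erf(sqrt(14)*y/4)


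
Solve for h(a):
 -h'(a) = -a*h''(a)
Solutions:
 h(a) = C1 + C2*a^2


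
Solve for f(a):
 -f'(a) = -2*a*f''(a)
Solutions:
 f(a) = C1 + C2*a^(3/2)


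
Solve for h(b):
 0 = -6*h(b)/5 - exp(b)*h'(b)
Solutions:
 h(b) = C1*exp(6*exp(-b)/5)


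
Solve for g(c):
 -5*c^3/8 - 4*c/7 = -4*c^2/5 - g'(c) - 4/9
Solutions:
 g(c) = C1 + 5*c^4/32 - 4*c^3/15 + 2*c^2/7 - 4*c/9


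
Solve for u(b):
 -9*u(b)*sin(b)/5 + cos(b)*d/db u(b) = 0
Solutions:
 u(b) = C1/cos(b)^(9/5)


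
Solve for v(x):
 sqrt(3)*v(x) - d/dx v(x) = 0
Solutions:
 v(x) = C1*exp(sqrt(3)*x)


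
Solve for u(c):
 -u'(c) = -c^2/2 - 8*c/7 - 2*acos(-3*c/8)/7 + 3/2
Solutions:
 u(c) = C1 + c^3/6 + 4*c^2/7 + 2*c*acos(-3*c/8)/7 - 3*c/2 + 2*sqrt(64 - 9*c^2)/21


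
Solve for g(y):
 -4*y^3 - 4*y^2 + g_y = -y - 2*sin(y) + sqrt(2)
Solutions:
 g(y) = C1 + y^4 + 4*y^3/3 - y^2/2 + sqrt(2)*y + 2*cos(y)


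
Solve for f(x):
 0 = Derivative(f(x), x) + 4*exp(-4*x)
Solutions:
 f(x) = C1 + exp(-4*x)


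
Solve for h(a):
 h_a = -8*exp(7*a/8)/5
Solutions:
 h(a) = C1 - 64*exp(7*a/8)/35


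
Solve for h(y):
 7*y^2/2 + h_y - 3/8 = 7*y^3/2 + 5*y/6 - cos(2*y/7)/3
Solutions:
 h(y) = C1 + 7*y^4/8 - 7*y^3/6 + 5*y^2/12 + 3*y/8 - 7*sin(2*y/7)/6


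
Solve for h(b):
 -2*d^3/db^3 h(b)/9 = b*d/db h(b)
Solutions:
 h(b) = C1 + Integral(C2*airyai(-6^(2/3)*b/2) + C3*airybi(-6^(2/3)*b/2), b)


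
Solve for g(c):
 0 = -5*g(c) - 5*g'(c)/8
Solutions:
 g(c) = C1*exp(-8*c)


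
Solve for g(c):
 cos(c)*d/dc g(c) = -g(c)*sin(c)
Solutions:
 g(c) = C1*cos(c)


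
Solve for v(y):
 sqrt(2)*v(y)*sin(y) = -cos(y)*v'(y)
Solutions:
 v(y) = C1*cos(y)^(sqrt(2))


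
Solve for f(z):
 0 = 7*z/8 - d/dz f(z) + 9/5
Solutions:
 f(z) = C1 + 7*z^2/16 + 9*z/5


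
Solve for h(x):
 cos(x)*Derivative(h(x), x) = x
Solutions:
 h(x) = C1 + Integral(x/cos(x), x)


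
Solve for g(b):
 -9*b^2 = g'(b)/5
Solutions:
 g(b) = C1 - 15*b^3


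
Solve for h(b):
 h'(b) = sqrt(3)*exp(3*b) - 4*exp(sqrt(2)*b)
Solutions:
 h(b) = C1 + sqrt(3)*exp(3*b)/3 - 2*sqrt(2)*exp(sqrt(2)*b)


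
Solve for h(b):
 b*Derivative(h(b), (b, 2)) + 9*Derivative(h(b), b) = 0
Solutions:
 h(b) = C1 + C2/b^8


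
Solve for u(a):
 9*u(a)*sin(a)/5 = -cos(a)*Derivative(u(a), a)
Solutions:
 u(a) = C1*cos(a)^(9/5)


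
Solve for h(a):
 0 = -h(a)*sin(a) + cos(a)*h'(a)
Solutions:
 h(a) = C1/cos(a)


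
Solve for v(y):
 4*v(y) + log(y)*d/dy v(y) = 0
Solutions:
 v(y) = C1*exp(-4*li(y))


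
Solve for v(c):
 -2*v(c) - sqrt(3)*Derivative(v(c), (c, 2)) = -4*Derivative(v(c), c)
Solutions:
 v(c) = C1*exp(c*(-sqrt(6)*sqrt(2 - sqrt(3)) + 2*sqrt(3))/3) + C2*exp(c*(sqrt(6)*sqrt(2 - sqrt(3)) + 2*sqrt(3))/3)


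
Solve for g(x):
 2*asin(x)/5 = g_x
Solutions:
 g(x) = C1 + 2*x*asin(x)/5 + 2*sqrt(1 - x^2)/5


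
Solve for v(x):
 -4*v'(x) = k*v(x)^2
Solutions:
 v(x) = 4/(C1 + k*x)


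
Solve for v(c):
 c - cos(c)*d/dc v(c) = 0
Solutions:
 v(c) = C1 + Integral(c/cos(c), c)


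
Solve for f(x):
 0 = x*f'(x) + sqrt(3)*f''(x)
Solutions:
 f(x) = C1 + C2*erf(sqrt(2)*3^(3/4)*x/6)


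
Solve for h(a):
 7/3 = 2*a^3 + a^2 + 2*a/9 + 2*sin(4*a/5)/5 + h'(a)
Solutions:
 h(a) = C1 - a^4/2 - a^3/3 - a^2/9 + 7*a/3 + cos(4*a/5)/2


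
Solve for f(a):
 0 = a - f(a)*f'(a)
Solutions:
 f(a) = -sqrt(C1 + a^2)
 f(a) = sqrt(C1 + a^2)


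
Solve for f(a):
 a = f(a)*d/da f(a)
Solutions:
 f(a) = -sqrt(C1 + a^2)
 f(a) = sqrt(C1 + a^2)


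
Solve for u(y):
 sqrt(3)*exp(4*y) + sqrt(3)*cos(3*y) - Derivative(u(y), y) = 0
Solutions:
 u(y) = C1 + sqrt(3)*exp(4*y)/4 + sqrt(3)*sin(3*y)/3


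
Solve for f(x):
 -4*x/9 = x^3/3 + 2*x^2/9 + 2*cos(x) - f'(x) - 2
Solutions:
 f(x) = C1 + x^4/12 + 2*x^3/27 + 2*x^2/9 - 2*x + 2*sin(x)


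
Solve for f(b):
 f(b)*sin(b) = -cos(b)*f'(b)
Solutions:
 f(b) = C1*cos(b)


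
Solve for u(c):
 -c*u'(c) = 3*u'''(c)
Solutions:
 u(c) = C1 + Integral(C2*airyai(-3^(2/3)*c/3) + C3*airybi(-3^(2/3)*c/3), c)


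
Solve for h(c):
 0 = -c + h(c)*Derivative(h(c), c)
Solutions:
 h(c) = -sqrt(C1 + c^2)
 h(c) = sqrt(C1 + c^2)


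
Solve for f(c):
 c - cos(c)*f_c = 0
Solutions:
 f(c) = C1 + Integral(c/cos(c), c)


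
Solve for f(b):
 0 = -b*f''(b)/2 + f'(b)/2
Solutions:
 f(b) = C1 + C2*b^2


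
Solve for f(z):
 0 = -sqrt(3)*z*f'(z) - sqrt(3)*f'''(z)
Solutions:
 f(z) = C1 + Integral(C2*airyai(-z) + C3*airybi(-z), z)


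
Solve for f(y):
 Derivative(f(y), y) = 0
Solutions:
 f(y) = C1


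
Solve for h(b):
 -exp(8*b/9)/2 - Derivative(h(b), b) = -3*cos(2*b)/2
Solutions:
 h(b) = C1 - 9*exp(8*b/9)/16 + 3*sin(2*b)/4


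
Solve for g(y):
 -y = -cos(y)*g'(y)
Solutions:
 g(y) = C1 + Integral(y/cos(y), y)


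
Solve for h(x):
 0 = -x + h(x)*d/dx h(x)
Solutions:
 h(x) = -sqrt(C1 + x^2)
 h(x) = sqrt(C1 + x^2)


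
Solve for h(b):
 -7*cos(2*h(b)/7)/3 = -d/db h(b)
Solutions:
 -7*b/3 - 7*log(sin(2*h(b)/7) - 1)/4 + 7*log(sin(2*h(b)/7) + 1)/4 = C1


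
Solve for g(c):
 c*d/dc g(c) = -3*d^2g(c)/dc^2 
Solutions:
 g(c) = C1 + C2*erf(sqrt(6)*c/6)


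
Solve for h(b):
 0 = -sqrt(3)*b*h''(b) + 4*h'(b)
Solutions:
 h(b) = C1 + C2*b^(1 + 4*sqrt(3)/3)


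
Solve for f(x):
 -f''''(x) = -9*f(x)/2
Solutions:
 f(x) = C1*exp(-2^(3/4)*sqrt(3)*x/2) + C2*exp(2^(3/4)*sqrt(3)*x/2) + C3*sin(2^(3/4)*sqrt(3)*x/2) + C4*cos(2^(3/4)*sqrt(3)*x/2)


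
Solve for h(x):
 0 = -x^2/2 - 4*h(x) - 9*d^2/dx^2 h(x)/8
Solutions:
 h(x) = C1*sin(4*sqrt(2)*x/3) + C2*cos(4*sqrt(2)*x/3) - x^2/8 + 9/128


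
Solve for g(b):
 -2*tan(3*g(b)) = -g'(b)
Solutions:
 g(b) = -asin(C1*exp(6*b))/3 + pi/3
 g(b) = asin(C1*exp(6*b))/3


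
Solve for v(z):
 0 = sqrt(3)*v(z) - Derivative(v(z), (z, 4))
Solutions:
 v(z) = C1*exp(-3^(1/8)*z) + C2*exp(3^(1/8)*z) + C3*sin(3^(1/8)*z) + C4*cos(3^(1/8)*z)


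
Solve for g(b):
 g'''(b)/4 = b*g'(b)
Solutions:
 g(b) = C1 + Integral(C2*airyai(2^(2/3)*b) + C3*airybi(2^(2/3)*b), b)


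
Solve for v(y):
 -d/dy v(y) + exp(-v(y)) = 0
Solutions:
 v(y) = log(C1 + y)


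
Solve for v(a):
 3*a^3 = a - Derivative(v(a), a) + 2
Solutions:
 v(a) = C1 - 3*a^4/4 + a^2/2 + 2*a


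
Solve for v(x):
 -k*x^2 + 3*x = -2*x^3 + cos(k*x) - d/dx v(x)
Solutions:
 v(x) = C1 + k*x^3/3 - x^4/2 - 3*x^2/2 + sin(k*x)/k


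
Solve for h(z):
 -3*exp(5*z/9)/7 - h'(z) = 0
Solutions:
 h(z) = C1 - 27*exp(5*z/9)/35


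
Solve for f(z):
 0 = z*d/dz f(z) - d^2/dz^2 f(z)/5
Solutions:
 f(z) = C1 + C2*erfi(sqrt(10)*z/2)


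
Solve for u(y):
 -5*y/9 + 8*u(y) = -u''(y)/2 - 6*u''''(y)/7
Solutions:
 u(y) = 5*y/72 + (C1*sin(sqrt(2)*3^(3/4)*7^(1/4)*y*cos(atan(sqrt(5327)/7)/2)/3) + C2*cos(sqrt(2)*3^(3/4)*7^(1/4)*y*cos(atan(sqrt(5327)/7)/2)/3))*exp(-sqrt(2)*3^(3/4)*7^(1/4)*y*sin(atan(sqrt(5327)/7)/2)/3) + (C3*sin(sqrt(2)*3^(3/4)*7^(1/4)*y*cos(atan(sqrt(5327)/7)/2)/3) + C4*cos(sqrt(2)*3^(3/4)*7^(1/4)*y*cos(atan(sqrt(5327)/7)/2)/3))*exp(sqrt(2)*3^(3/4)*7^(1/4)*y*sin(atan(sqrt(5327)/7)/2)/3)


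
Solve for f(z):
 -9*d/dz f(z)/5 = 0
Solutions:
 f(z) = C1


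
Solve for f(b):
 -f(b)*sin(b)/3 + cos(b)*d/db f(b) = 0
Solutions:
 f(b) = C1/cos(b)^(1/3)


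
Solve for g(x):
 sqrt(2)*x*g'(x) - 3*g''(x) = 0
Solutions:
 g(x) = C1 + C2*erfi(2^(3/4)*sqrt(3)*x/6)


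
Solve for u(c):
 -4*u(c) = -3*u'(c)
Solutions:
 u(c) = C1*exp(4*c/3)


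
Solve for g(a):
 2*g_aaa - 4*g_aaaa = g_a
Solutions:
 g(a) = C1 + C4*exp(-a/2) + (C2*sin(a/2) + C3*cos(a/2))*exp(a/2)


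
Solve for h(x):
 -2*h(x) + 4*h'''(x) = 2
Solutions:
 h(x) = C3*exp(2^(2/3)*x/2) + (C1*sin(2^(2/3)*sqrt(3)*x/4) + C2*cos(2^(2/3)*sqrt(3)*x/4))*exp(-2^(2/3)*x/4) - 1


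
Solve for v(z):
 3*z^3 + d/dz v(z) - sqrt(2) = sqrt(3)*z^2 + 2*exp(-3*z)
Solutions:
 v(z) = C1 - 3*z^4/4 + sqrt(3)*z^3/3 + sqrt(2)*z - 2*exp(-3*z)/3


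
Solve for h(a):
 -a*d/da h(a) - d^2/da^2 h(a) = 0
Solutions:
 h(a) = C1 + C2*erf(sqrt(2)*a/2)


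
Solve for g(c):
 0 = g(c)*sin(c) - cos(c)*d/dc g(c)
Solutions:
 g(c) = C1/cos(c)


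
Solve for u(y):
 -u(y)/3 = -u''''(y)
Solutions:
 u(y) = C1*exp(-3^(3/4)*y/3) + C2*exp(3^(3/4)*y/3) + C3*sin(3^(3/4)*y/3) + C4*cos(3^(3/4)*y/3)


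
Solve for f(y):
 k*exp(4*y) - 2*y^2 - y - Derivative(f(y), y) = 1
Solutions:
 f(y) = C1 + k*exp(4*y)/4 - 2*y^3/3 - y^2/2 - y


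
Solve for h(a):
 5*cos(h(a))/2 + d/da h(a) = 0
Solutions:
 h(a) = pi - asin((C1 + exp(5*a))/(C1 - exp(5*a)))
 h(a) = asin((C1 + exp(5*a))/(C1 - exp(5*a)))


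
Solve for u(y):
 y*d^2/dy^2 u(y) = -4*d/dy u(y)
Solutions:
 u(y) = C1 + C2/y^3


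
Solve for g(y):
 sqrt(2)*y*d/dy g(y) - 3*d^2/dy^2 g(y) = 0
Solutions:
 g(y) = C1 + C2*erfi(2^(3/4)*sqrt(3)*y/6)


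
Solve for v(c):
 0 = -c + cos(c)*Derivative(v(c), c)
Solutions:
 v(c) = C1 + Integral(c/cos(c), c)


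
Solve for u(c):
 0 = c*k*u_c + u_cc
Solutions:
 u(c) = Piecewise((-sqrt(2)*sqrt(pi)*C1*erf(sqrt(2)*c*sqrt(k)/2)/(2*sqrt(k)) - C2, (k > 0) | (k < 0)), (-C1*c - C2, True))


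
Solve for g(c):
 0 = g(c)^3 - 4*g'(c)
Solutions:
 g(c) = -sqrt(2)*sqrt(-1/(C1 + c))
 g(c) = sqrt(2)*sqrt(-1/(C1 + c))


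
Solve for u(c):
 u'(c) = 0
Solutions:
 u(c) = C1


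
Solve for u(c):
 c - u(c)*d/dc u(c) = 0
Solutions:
 u(c) = -sqrt(C1 + c^2)
 u(c) = sqrt(C1 + c^2)


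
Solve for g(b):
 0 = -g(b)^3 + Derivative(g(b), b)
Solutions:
 g(b) = -sqrt(2)*sqrt(-1/(C1 + b))/2
 g(b) = sqrt(2)*sqrt(-1/(C1 + b))/2


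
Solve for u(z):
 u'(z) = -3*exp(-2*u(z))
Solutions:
 u(z) = log(-sqrt(C1 - 6*z))
 u(z) = log(C1 - 6*z)/2


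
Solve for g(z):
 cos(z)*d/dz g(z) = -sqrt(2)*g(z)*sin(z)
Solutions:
 g(z) = C1*cos(z)^(sqrt(2))


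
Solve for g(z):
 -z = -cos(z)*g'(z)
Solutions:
 g(z) = C1 + Integral(z/cos(z), z)


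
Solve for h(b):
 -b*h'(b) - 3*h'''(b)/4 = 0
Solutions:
 h(b) = C1 + Integral(C2*airyai(-6^(2/3)*b/3) + C3*airybi(-6^(2/3)*b/3), b)


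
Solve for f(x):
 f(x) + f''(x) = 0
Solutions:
 f(x) = C1*sin(x) + C2*cos(x)


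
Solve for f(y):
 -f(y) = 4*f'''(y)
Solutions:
 f(y) = C3*exp(-2^(1/3)*y/2) + (C1*sin(2^(1/3)*sqrt(3)*y/4) + C2*cos(2^(1/3)*sqrt(3)*y/4))*exp(2^(1/3)*y/4)


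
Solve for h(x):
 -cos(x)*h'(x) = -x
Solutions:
 h(x) = C1 + Integral(x/cos(x), x)


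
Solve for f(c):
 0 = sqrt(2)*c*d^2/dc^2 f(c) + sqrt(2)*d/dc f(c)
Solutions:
 f(c) = C1 + C2*log(c)


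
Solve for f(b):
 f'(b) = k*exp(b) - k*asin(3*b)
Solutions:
 f(b) = C1 - k*(b*asin(3*b) + sqrt(1 - 9*b^2)/3 - exp(b))


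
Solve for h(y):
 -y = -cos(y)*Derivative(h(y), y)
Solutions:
 h(y) = C1 + Integral(y/cos(y), y)


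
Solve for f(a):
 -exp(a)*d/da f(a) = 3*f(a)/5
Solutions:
 f(a) = C1*exp(3*exp(-a)/5)


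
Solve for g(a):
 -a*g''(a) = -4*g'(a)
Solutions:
 g(a) = C1 + C2*a^5


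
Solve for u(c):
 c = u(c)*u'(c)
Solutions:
 u(c) = -sqrt(C1 + c^2)
 u(c) = sqrt(C1 + c^2)


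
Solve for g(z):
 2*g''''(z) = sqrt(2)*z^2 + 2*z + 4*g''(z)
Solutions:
 g(z) = C1 + C2*z + C3*exp(-sqrt(2)*z) + C4*exp(sqrt(2)*z) - sqrt(2)*z^4/48 - z^3/12 - sqrt(2)*z^2/8


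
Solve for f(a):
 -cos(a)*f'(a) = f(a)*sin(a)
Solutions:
 f(a) = C1*cos(a)


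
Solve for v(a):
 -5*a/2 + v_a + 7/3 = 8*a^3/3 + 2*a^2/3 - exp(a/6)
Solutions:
 v(a) = C1 + 2*a^4/3 + 2*a^3/9 + 5*a^2/4 - 7*a/3 - 6*exp(a/6)


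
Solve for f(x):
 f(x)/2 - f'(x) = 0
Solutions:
 f(x) = C1*exp(x/2)


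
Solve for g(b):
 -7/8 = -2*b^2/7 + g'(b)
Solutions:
 g(b) = C1 + 2*b^3/21 - 7*b/8


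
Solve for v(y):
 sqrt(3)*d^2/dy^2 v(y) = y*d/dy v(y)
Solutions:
 v(y) = C1 + C2*erfi(sqrt(2)*3^(3/4)*y/6)


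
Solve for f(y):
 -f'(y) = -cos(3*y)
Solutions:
 f(y) = C1 + sin(3*y)/3


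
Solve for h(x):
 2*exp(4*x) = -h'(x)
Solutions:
 h(x) = C1 - exp(4*x)/2


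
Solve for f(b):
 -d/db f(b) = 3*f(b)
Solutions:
 f(b) = C1*exp(-3*b)


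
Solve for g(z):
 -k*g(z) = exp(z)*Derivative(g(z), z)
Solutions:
 g(z) = C1*exp(k*exp(-z))


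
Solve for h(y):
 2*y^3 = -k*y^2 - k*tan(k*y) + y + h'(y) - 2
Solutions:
 h(y) = C1 + k*y^3/3 + k*Piecewise((-log(cos(k*y))/k, Ne(k, 0)), (0, True)) + y^4/2 - y^2/2 + 2*y


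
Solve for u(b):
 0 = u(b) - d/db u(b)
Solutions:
 u(b) = C1*exp(b)


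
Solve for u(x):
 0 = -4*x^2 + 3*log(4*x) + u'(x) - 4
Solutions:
 u(x) = C1 + 4*x^3/3 - 3*x*log(x) - x*log(64) + 7*x


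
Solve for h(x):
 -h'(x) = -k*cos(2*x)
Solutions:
 h(x) = C1 + k*sin(2*x)/2


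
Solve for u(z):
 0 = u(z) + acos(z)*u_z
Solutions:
 u(z) = C1*exp(-Integral(1/acos(z), z))


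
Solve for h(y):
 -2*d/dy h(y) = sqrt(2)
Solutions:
 h(y) = C1 - sqrt(2)*y/2


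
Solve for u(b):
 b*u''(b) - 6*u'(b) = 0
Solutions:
 u(b) = C1 + C2*b^7


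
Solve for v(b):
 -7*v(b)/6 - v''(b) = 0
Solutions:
 v(b) = C1*sin(sqrt(42)*b/6) + C2*cos(sqrt(42)*b/6)


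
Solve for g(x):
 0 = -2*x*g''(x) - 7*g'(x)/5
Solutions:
 g(x) = C1 + C2*x^(3/10)


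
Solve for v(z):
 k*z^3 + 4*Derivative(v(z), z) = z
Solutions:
 v(z) = C1 - k*z^4/16 + z^2/8


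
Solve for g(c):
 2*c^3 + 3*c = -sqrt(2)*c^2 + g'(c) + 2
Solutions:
 g(c) = C1 + c^4/2 + sqrt(2)*c^3/3 + 3*c^2/2 - 2*c


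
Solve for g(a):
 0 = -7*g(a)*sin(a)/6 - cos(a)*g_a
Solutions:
 g(a) = C1*cos(a)^(7/6)


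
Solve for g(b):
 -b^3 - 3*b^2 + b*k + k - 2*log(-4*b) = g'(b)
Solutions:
 g(b) = C1 - b^4/4 - b^3 + b^2*k/2 + b*(k - 4*log(2) + 2) - 2*b*log(-b)


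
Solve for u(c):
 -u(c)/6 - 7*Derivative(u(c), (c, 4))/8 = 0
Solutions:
 u(c) = (C1*sin(21^(3/4)*c/21) + C2*cos(21^(3/4)*c/21))*exp(-21^(3/4)*c/21) + (C3*sin(21^(3/4)*c/21) + C4*cos(21^(3/4)*c/21))*exp(21^(3/4)*c/21)


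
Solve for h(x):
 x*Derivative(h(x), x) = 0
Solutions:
 h(x) = C1


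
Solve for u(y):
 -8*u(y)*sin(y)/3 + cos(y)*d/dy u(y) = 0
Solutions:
 u(y) = C1/cos(y)^(8/3)


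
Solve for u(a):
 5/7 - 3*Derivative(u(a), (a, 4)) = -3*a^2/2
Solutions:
 u(a) = C1 + C2*a + C3*a^2 + C4*a^3 + a^6/720 + 5*a^4/504


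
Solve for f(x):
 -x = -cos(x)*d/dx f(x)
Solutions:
 f(x) = C1 + Integral(x/cos(x), x)


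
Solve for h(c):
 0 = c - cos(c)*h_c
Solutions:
 h(c) = C1 + Integral(c/cos(c), c)


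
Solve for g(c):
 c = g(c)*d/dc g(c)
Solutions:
 g(c) = -sqrt(C1 + c^2)
 g(c) = sqrt(C1 + c^2)


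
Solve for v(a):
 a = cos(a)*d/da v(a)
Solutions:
 v(a) = C1 + Integral(a/cos(a), a)


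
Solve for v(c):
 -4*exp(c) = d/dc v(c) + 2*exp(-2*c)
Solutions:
 v(c) = C1 - 4*exp(c) + exp(-2*c)


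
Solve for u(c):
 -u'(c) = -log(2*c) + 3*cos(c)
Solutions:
 u(c) = C1 + c*log(c) - c + c*log(2) - 3*sin(c)


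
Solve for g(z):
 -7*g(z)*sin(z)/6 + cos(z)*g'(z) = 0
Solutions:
 g(z) = C1/cos(z)^(7/6)


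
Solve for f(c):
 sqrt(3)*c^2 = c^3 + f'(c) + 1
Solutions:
 f(c) = C1 - c^4/4 + sqrt(3)*c^3/3 - c


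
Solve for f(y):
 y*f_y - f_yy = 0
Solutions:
 f(y) = C1 + C2*erfi(sqrt(2)*y/2)


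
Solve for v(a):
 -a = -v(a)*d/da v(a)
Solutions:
 v(a) = -sqrt(C1 + a^2)
 v(a) = sqrt(C1 + a^2)


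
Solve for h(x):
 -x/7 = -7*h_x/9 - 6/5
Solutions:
 h(x) = C1 + 9*x^2/98 - 54*x/35


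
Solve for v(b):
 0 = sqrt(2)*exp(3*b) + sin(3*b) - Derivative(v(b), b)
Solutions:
 v(b) = C1 + sqrt(2)*exp(3*b)/3 - cos(3*b)/3


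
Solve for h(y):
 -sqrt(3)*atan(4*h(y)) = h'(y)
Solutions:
 Integral(1/atan(4*_y), (_y, h(y))) = C1 - sqrt(3)*y


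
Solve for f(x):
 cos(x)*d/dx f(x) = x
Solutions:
 f(x) = C1 + Integral(x/cos(x), x)


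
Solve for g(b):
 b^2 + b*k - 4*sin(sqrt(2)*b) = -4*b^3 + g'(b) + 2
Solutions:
 g(b) = C1 + b^4 + b^3/3 + b^2*k/2 - 2*b + 2*sqrt(2)*cos(sqrt(2)*b)


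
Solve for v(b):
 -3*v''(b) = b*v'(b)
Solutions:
 v(b) = C1 + C2*erf(sqrt(6)*b/6)


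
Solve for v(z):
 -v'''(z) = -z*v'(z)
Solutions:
 v(z) = C1 + Integral(C2*airyai(z) + C3*airybi(z), z)


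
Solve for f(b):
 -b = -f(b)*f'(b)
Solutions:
 f(b) = -sqrt(C1 + b^2)
 f(b) = sqrt(C1 + b^2)


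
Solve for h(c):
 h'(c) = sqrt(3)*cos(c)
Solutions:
 h(c) = C1 + sqrt(3)*sin(c)


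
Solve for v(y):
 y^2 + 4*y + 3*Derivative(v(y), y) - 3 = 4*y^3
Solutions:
 v(y) = C1 + y^4/3 - y^3/9 - 2*y^2/3 + y


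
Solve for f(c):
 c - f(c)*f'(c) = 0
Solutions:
 f(c) = -sqrt(C1 + c^2)
 f(c) = sqrt(C1 + c^2)


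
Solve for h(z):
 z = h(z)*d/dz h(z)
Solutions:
 h(z) = -sqrt(C1 + z^2)
 h(z) = sqrt(C1 + z^2)


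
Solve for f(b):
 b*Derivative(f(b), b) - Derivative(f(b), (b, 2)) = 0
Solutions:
 f(b) = C1 + C2*erfi(sqrt(2)*b/2)


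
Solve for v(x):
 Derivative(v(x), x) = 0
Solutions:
 v(x) = C1


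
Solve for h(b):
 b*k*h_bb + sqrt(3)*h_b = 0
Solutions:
 h(b) = C1 + b^(((re(k) - sqrt(3))*re(k) + im(k)^2)/(re(k)^2 + im(k)^2))*(C2*sin(sqrt(3)*log(b)*Abs(im(k))/(re(k)^2 + im(k)^2)) + C3*cos(sqrt(3)*log(b)*im(k)/(re(k)^2 + im(k)^2)))


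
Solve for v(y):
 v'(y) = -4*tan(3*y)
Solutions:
 v(y) = C1 + 4*log(cos(3*y))/3


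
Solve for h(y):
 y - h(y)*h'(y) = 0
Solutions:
 h(y) = -sqrt(C1 + y^2)
 h(y) = sqrt(C1 + y^2)


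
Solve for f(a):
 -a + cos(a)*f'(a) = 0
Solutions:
 f(a) = C1 + Integral(a/cos(a), a)


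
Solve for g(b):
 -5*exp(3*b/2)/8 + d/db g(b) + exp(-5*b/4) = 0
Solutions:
 g(b) = C1 + 5*exp(3*b/2)/12 + 4*exp(-5*b/4)/5


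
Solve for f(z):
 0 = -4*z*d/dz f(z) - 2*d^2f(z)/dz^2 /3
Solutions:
 f(z) = C1 + C2*erf(sqrt(3)*z)


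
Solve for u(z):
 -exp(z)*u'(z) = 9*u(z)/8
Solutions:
 u(z) = C1*exp(9*exp(-z)/8)


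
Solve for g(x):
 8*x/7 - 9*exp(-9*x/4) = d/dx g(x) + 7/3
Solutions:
 g(x) = C1 + 4*x^2/7 - 7*x/3 + 4*exp(-9*x/4)


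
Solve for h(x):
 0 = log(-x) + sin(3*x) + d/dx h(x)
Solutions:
 h(x) = C1 - x*log(-x) + x + cos(3*x)/3


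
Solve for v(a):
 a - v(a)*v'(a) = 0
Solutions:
 v(a) = -sqrt(C1 + a^2)
 v(a) = sqrt(C1 + a^2)


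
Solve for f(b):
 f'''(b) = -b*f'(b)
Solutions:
 f(b) = C1 + Integral(C2*airyai(-b) + C3*airybi(-b), b)


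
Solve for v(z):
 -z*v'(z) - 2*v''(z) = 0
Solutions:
 v(z) = C1 + C2*erf(z/2)


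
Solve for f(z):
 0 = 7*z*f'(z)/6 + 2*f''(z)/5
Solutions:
 f(z) = C1 + C2*erf(sqrt(210)*z/12)


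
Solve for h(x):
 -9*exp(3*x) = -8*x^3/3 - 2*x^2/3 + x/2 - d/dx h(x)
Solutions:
 h(x) = C1 - 2*x^4/3 - 2*x^3/9 + x^2/4 + 3*exp(3*x)


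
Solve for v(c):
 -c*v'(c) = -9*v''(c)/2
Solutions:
 v(c) = C1 + C2*erfi(c/3)


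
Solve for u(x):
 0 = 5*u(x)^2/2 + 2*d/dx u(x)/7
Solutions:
 u(x) = 4/(C1 + 35*x)


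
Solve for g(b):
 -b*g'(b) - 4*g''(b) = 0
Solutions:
 g(b) = C1 + C2*erf(sqrt(2)*b/4)


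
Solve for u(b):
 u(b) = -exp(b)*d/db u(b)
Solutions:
 u(b) = C1*exp(exp(-b))


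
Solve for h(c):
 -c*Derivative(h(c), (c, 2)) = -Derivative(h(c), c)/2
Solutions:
 h(c) = C1 + C2*c^(3/2)


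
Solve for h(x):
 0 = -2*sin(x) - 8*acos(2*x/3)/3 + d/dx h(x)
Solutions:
 h(x) = C1 + 8*x*acos(2*x/3)/3 - 4*sqrt(9 - 4*x^2)/3 - 2*cos(x)


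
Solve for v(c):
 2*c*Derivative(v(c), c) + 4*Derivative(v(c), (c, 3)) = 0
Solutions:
 v(c) = C1 + Integral(C2*airyai(-2^(2/3)*c/2) + C3*airybi(-2^(2/3)*c/2), c)


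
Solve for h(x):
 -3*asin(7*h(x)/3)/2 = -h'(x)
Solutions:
 Integral(1/asin(7*_y/3), (_y, h(x))) = C1 + 3*x/2


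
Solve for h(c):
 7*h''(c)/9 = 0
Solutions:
 h(c) = C1 + C2*c


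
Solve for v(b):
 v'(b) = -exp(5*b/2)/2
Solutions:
 v(b) = C1 - exp(5*b/2)/5


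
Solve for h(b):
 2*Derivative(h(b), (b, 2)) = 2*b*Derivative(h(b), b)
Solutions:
 h(b) = C1 + C2*erfi(sqrt(2)*b/2)


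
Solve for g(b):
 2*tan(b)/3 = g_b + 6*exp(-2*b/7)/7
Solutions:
 g(b) = C1 + log(tan(b)^2 + 1)/3 + 3*exp(-2*b/7)


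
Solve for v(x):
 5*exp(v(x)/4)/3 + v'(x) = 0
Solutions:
 v(x) = 4*log(1/(C1 + 5*x)) + 4*log(12)


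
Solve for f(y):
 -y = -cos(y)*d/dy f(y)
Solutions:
 f(y) = C1 + Integral(y/cos(y), y)


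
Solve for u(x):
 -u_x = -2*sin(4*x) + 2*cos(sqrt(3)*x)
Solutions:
 u(x) = C1 - 2*sqrt(3)*sin(sqrt(3)*x)/3 - cos(4*x)/2


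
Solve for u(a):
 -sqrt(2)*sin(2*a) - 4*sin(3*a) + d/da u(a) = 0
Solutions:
 u(a) = C1 - sqrt(2)*cos(2*a)/2 - 4*cos(3*a)/3


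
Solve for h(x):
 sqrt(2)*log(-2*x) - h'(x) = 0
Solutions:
 h(x) = C1 + sqrt(2)*x*log(-x) + sqrt(2)*x*(-1 + log(2))


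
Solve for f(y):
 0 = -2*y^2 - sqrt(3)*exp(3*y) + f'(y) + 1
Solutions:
 f(y) = C1 + 2*y^3/3 - y + sqrt(3)*exp(3*y)/3


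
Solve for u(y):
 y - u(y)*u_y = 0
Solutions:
 u(y) = -sqrt(C1 + y^2)
 u(y) = sqrt(C1 + y^2)


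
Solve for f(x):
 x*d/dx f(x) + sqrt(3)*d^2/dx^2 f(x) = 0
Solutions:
 f(x) = C1 + C2*erf(sqrt(2)*3^(3/4)*x/6)


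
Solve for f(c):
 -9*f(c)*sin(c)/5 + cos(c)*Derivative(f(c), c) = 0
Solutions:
 f(c) = C1/cos(c)^(9/5)


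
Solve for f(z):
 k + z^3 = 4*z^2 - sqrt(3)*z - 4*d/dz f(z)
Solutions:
 f(z) = C1 - k*z/4 - z^4/16 + z^3/3 - sqrt(3)*z^2/8


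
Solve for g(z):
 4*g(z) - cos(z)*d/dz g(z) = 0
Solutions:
 g(z) = C1*(sin(z)^2 + 2*sin(z) + 1)/(sin(z)^2 - 2*sin(z) + 1)


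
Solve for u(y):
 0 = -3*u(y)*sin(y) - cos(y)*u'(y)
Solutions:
 u(y) = C1*cos(y)^3


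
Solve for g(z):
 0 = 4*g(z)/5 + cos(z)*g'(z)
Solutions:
 g(z) = C1*(sin(z) - 1)^(2/5)/(sin(z) + 1)^(2/5)


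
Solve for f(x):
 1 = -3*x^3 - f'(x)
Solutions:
 f(x) = C1 - 3*x^4/4 - x


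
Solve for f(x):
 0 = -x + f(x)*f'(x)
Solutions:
 f(x) = -sqrt(C1 + x^2)
 f(x) = sqrt(C1 + x^2)


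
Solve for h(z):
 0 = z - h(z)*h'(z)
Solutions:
 h(z) = -sqrt(C1 + z^2)
 h(z) = sqrt(C1 + z^2)


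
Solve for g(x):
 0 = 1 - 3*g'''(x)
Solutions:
 g(x) = C1 + C2*x + C3*x^2 + x^3/18


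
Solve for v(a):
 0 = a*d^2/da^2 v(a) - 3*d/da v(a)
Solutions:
 v(a) = C1 + C2*a^4


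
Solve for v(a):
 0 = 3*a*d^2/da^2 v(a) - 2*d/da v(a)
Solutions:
 v(a) = C1 + C2*a^(5/3)


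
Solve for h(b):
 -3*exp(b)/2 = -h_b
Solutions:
 h(b) = C1 + 3*exp(b)/2


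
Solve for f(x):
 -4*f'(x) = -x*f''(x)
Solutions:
 f(x) = C1 + C2*x^5


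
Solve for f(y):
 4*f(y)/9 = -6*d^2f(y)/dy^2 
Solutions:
 f(y) = C1*sin(sqrt(6)*y/9) + C2*cos(sqrt(6)*y/9)


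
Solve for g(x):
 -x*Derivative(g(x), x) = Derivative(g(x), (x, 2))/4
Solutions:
 g(x) = C1 + C2*erf(sqrt(2)*x)


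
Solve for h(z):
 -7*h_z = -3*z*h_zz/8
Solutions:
 h(z) = C1 + C2*z^(59/3)


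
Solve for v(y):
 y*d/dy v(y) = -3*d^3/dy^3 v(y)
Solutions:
 v(y) = C1 + Integral(C2*airyai(-3^(2/3)*y/3) + C3*airybi(-3^(2/3)*y/3), y)


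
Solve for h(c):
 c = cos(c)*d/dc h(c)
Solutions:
 h(c) = C1 + Integral(c/cos(c), c)


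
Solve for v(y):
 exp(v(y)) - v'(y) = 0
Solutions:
 v(y) = log(-1/(C1 + y))


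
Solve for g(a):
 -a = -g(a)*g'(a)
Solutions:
 g(a) = -sqrt(C1 + a^2)
 g(a) = sqrt(C1 + a^2)


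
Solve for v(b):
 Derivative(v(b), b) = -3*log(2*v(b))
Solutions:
 Integral(1/(log(_y) + log(2)), (_y, v(b)))/3 = C1 - b


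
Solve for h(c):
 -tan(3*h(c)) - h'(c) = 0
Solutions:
 h(c) = -asin(C1*exp(-3*c))/3 + pi/3
 h(c) = asin(C1*exp(-3*c))/3


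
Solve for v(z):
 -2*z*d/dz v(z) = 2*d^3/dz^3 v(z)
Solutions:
 v(z) = C1 + Integral(C2*airyai(-z) + C3*airybi(-z), z)


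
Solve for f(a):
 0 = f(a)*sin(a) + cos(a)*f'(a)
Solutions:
 f(a) = C1*cos(a)


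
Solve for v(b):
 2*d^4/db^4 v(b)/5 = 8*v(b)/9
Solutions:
 v(b) = C1*exp(-5^(1/4)*sqrt(6)*b/3) + C2*exp(5^(1/4)*sqrt(6)*b/3) + C3*sin(5^(1/4)*sqrt(6)*b/3) + C4*cos(5^(1/4)*sqrt(6)*b/3)


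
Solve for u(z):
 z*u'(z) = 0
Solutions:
 u(z) = C1


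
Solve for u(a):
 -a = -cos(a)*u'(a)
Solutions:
 u(a) = C1 + Integral(a/cos(a), a)


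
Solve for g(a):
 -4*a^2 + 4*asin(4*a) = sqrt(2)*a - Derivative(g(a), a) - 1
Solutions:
 g(a) = C1 + 4*a^3/3 + sqrt(2)*a^2/2 - 4*a*asin(4*a) - a - sqrt(1 - 16*a^2)


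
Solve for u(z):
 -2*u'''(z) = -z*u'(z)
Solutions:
 u(z) = C1 + Integral(C2*airyai(2^(2/3)*z/2) + C3*airybi(2^(2/3)*z/2), z)


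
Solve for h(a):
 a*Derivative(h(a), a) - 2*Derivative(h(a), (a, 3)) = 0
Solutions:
 h(a) = C1 + Integral(C2*airyai(2^(2/3)*a/2) + C3*airybi(2^(2/3)*a/2), a)


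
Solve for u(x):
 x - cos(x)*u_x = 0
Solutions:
 u(x) = C1 + Integral(x/cos(x), x)


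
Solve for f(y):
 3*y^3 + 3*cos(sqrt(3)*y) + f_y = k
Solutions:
 f(y) = C1 + k*y - 3*y^4/4 - sqrt(3)*sin(sqrt(3)*y)


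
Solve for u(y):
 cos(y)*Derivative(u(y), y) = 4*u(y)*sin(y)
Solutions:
 u(y) = C1/cos(y)^4


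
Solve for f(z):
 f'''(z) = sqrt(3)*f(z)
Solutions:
 f(z) = C3*exp(3^(1/6)*z) + (C1*sin(3^(2/3)*z/2) + C2*cos(3^(2/3)*z/2))*exp(-3^(1/6)*z/2)


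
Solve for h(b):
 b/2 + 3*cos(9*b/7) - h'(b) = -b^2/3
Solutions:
 h(b) = C1 + b^3/9 + b^2/4 + 7*sin(9*b/7)/3


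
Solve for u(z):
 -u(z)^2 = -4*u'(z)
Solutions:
 u(z) = -4/(C1 + z)


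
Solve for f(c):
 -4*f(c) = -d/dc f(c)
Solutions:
 f(c) = C1*exp(4*c)


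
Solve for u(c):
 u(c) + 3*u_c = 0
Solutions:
 u(c) = C1*exp(-c/3)


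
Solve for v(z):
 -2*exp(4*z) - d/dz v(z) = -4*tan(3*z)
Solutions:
 v(z) = C1 - exp(4*z)/2 - 4*log(cos(3*z))/3


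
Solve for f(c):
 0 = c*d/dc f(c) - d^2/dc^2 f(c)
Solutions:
 f(c) = C1 + C2*erfi(sqrt(2)*c/2)


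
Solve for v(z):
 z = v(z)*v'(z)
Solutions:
 v(z) = -sqrt(C1 + z^2)
 v(z) = sqrt(C1 + z^2)


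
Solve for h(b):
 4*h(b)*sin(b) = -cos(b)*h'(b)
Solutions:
 h(b) = C1*cos(b)^4


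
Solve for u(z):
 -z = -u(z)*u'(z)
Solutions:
 u(z) = -sqrt(C1 + z^2)
 u(z) = sqrt(C1 + z^2)


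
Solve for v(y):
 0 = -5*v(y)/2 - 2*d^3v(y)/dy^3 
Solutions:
 v(y) = C3*exp(-10^(1/3)*y/2) + (C1*sin(10^(1/3)*sqrt(3)*y/4) + C2*cos(10^(1/3)*sqrt(3)*y/4))*exp(10^(1/3)*y/4)


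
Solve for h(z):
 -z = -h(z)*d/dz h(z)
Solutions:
 h(z) = -sqrt(C1 + z^2)
 h(z) = sqrt(C1 + z^2)


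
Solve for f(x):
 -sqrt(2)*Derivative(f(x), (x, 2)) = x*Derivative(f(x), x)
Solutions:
 f(x) = C1 + C2*erf(2^(1/4)*x/2)


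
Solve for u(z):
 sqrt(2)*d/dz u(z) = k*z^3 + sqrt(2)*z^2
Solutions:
 u(z) = C1 + sqrt(2)*k*z^4/8 + z^3/3


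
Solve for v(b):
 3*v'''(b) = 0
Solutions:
 v(b) = C1 + C2*b + C3*b^2


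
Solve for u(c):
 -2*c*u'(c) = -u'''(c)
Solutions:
 u(c) = C1 + Integral(C2*airyai(2^(1/3)*c) + C3*airybi(2^(1/3)*c), c)


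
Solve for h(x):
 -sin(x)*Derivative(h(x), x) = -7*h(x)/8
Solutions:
 h(x) = C1*(cos(x) - 1)^(7/16)/(cos(x) + 1)^(7/16)


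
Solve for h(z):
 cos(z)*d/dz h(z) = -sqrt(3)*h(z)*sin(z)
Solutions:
 h(z) = C1*cos(z)^(sqrt(3))


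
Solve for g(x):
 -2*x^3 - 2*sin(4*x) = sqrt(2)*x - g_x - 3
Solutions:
 g(x) = C1 + x^4/2 + sqrt(2)*x^2/2 - 3*x - cos(4*x)/2


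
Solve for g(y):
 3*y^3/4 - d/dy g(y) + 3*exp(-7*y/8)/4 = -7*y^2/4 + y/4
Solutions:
 g(y) = C1 + 3*y^4/16 + 7*y^3/12 - y^2/8 - 6*exp(-7*y/8)/7


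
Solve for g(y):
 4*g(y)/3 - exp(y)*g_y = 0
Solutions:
 g(y) = C1*exp(-4*exp(-y)/3)


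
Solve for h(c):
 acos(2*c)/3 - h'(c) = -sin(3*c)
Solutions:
 h(c) = C1 + c*acos(2*c)/3 - sqrt(1 - 4*c^2)/6 - cos(3*c)/3


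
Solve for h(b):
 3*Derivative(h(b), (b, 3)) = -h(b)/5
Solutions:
 h(b) = C3*exp(-15^(2/3)*b/15) + (C1*sin(3^(1/6)*5^(2/3)*b/10) + C2*cos(3^(1/6)*5^(2/3)*b/10))*exp(15^(2/3)*b/30)


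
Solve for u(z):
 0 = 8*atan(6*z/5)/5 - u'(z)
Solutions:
 u(z) = C1 + 8*z*atan(6*z/5)/5 - 2*log(36*z^2 + 25)/3


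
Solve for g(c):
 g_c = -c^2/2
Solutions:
 g(c) = C1 - c^3/6


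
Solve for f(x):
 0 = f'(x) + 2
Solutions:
 f(x) = C1 - 2*x


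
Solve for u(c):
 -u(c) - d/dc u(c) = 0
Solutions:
 u(c) = C1*exp(-c)


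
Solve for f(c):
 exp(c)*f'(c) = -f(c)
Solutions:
 f(c) = C1*exp(exp(-c))


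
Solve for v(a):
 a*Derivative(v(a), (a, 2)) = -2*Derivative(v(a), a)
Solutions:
 v(a) = C1 + C2/a


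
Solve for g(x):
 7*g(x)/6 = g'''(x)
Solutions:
 g(x) = C3*exp(6^(2/3)*7^(1/3)*x/6) + (C1*sin(2^(2/3)*3^(1/6)*7^(1/3)*x/4) + C2*cos(2^(2/3)*3^(1/6)*7^(1/3)*x/4))*exp(-6^(2/3)*7^(1/3)*x/12)


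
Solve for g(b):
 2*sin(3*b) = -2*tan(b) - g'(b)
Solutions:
 g(b) = C1 + 2*log(cos(b)) + 2*cos(3*b)/3


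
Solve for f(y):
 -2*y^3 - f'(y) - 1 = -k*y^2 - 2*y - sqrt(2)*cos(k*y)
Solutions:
 f(y) = C1 + k*y^3/3 - y^4/2 + y^2 - y + sqrt(2)*sin(k*y)/k


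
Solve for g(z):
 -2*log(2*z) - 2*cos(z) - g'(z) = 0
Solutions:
 g(z) = C1 - 2*z*log(z) - 2*z*log(2) + 2*z - 2*sin(z)


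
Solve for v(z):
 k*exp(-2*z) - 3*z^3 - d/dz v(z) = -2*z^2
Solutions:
 v(z) = C1 - k*exp(-2*z)/2 - 3*z^4/4 + 2*z^3/3


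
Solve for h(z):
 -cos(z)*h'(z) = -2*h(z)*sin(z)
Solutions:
 h(z) = C1/cos(z)^2


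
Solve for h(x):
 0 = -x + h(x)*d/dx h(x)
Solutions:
 h(x) = -sqrt(C1 + x^2)
 h(x) = sqrt(C1 + x^2)


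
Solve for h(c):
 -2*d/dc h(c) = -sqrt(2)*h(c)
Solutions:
 h(c) = C1*exp(sqrt(2)*c/2)


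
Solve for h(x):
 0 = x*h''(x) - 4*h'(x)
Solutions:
 h(x) = C1 + C2*x^5


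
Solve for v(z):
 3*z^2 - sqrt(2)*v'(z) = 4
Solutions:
 v(z) = C1 + sqrt(2)*z^3/2 - 2*sqrt(2)*z


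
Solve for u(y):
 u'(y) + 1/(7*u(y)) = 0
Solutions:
 u(y) = -sqrt(C1 - 14*y)/7
 u(y) = sqrt(C1 - 14*y)/7


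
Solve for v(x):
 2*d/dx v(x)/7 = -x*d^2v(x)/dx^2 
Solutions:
 v(x) = C1 + C2*x^(5/7)
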